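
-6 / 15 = -0.40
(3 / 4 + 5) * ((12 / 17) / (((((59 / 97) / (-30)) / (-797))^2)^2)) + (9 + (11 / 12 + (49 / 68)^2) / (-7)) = 11403614592001036745654440769137 / 1176644222544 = 9691642021872592415.41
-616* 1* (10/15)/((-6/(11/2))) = 3388/9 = 376.44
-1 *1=-1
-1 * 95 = -95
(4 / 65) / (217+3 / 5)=0.00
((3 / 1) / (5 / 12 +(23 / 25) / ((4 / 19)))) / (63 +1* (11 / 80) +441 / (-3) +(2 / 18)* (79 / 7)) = -1134000 / 149468573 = -0.01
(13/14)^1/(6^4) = 13/18144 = 0.00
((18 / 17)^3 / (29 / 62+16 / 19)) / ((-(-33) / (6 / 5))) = 13740192 / 416941745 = 0.03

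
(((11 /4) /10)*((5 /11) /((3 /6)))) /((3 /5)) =5 /12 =0.42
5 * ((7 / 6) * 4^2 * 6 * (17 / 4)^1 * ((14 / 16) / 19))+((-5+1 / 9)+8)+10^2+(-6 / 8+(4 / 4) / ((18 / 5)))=145175 / 684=212.24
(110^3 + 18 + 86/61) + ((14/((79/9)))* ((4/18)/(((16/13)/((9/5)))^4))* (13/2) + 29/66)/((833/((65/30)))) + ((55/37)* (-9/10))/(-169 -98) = 71346586670625725587310887/53602963521085440000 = 1331019.44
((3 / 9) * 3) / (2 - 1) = 1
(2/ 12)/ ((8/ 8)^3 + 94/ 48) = 4/ 71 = 0.06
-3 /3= -1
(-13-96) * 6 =-654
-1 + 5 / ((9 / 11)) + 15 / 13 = 6.26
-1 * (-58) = 58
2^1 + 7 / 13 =2.54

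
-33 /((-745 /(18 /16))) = 297 /5960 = 0.05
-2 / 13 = -0.15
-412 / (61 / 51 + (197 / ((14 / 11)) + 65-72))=-294168 / 106373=-2.77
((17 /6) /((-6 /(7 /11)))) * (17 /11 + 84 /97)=-0.72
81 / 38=2.13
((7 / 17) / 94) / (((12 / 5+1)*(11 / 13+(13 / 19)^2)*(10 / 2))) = 32851 / 167559888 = 0.00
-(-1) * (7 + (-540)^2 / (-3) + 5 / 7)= -680346 / 7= -97192.29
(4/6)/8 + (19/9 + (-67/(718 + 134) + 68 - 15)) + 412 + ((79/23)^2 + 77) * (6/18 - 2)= 107872313/338031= 319.12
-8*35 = -280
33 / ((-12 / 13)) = -143 / 4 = -35.75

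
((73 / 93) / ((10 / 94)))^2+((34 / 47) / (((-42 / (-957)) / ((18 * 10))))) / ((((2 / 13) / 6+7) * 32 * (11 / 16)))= 717669696928 / 9745909425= 73.64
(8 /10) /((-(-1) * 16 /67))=3.35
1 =1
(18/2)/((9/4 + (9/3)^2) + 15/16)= 48/65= 0.74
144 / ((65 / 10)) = 288 / 13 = 22.15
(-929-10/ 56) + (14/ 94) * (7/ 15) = -929.11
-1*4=-4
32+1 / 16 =513 / 16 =32.06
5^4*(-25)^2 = 390625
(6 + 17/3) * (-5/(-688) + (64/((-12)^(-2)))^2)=2045226516655/2064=990904320.08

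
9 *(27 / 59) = 243 / 59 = 4.12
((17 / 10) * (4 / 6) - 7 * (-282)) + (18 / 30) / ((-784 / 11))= 23227469 / 11760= 1975.12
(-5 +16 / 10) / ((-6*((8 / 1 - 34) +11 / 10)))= -17 / 747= -0.02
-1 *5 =-5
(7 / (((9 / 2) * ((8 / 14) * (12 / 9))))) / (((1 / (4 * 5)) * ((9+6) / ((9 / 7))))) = 7 / 2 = 3.50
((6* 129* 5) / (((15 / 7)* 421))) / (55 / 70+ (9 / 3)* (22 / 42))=8428 / 4631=1.82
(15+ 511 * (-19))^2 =93973636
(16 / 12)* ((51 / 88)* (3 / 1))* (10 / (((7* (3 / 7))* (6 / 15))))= 425 / 22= 19.32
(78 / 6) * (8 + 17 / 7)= 949 / 7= 135.57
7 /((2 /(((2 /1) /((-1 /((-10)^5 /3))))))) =700000 /3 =233333.33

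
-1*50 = -50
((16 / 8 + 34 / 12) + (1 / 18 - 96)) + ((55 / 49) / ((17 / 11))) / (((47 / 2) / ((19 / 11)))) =-32085010 / 352359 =-91.06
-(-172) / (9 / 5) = 860 / 9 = 95.56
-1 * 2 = -2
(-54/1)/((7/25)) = -1350/7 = -192.86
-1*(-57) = 57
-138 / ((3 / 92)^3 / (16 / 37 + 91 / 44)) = -12151815584 / 1221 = -9952346.92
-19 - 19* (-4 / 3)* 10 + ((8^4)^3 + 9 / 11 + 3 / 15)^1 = 11338713700273 / 165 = 68719476971.35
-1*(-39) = 39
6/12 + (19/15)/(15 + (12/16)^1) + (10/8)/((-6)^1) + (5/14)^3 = 19339/46305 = 0.42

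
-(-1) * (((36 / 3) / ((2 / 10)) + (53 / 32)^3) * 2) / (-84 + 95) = 2114957 / 180224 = 11.74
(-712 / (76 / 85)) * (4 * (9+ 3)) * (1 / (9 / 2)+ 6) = -13556480 / 57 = -237832.98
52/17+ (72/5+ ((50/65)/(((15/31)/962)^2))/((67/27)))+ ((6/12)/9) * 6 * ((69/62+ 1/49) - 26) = 63597878057521/51904230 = 1225292.78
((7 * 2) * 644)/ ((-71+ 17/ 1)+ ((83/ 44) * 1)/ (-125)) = -49588000/ 297083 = -166.92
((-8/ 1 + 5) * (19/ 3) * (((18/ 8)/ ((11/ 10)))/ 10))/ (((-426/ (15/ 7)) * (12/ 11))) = 285/ 15904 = 0.02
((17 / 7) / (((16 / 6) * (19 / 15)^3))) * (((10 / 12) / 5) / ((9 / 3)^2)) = 6375 / 768208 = 0.01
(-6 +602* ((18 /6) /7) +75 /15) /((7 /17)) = 4369 /7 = 624.14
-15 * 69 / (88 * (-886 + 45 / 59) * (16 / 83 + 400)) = 1689465 / 50888594944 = 0.00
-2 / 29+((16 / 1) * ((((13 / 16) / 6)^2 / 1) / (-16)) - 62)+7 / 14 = -16460069 / 267264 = -61.59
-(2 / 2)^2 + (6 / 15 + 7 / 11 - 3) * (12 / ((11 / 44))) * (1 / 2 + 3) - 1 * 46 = -20729 / 55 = -376.89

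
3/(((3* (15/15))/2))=2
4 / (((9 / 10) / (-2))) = -80 / 9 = -8.89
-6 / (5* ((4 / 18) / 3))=-81 / 5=-16.20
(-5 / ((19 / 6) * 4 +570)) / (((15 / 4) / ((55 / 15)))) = -11 / 1311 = -0.01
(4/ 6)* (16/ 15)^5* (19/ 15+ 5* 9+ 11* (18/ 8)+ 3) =68.14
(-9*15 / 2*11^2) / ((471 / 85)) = -462825 / 314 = -1473.96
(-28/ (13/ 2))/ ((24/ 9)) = -21/ 13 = -1.62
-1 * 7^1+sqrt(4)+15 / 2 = 5 / 2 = 2.50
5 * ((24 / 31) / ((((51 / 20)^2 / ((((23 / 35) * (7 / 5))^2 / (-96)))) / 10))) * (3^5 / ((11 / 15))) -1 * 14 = -3093646 / 98549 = -31.39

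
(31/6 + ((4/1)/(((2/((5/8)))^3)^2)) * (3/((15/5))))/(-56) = -65058587/704643072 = -0.09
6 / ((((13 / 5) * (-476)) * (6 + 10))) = -0.00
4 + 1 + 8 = 13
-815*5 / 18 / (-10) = 815 / 36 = 22.64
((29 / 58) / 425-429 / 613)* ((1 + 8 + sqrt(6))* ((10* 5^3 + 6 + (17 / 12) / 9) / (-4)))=9877415921* sqrt(6) / 45018720 + 9877415921 / 5002080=2512.10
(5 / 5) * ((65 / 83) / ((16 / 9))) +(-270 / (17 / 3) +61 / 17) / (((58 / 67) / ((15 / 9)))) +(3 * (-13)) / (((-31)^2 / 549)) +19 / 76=-200860117669 / 1887511632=-106.42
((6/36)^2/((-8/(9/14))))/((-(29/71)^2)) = 5041/376768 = 0.01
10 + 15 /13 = 145 /13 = 11.15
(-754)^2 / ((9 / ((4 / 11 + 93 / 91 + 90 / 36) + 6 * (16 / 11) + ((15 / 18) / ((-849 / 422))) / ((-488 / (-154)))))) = 84895051113067 / 107669331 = 788479.41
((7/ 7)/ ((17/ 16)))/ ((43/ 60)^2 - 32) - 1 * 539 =-1038692813/ 1926967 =-539.03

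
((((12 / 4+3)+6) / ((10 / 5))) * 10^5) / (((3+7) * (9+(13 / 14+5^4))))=280000 / 2963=94.50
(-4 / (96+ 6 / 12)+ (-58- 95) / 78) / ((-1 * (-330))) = -10051 / 1655940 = -0.01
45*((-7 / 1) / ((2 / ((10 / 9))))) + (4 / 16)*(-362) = -531 / 2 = -265.50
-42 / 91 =-6 / 13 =-0.46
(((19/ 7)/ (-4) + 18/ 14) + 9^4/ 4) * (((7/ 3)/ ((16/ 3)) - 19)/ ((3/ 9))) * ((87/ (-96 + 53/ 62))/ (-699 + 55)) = -13800584061/ 106370768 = -129.74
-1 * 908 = -908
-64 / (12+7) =-3.37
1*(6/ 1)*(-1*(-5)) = 30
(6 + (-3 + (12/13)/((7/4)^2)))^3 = 9300746727/258474853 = 35.98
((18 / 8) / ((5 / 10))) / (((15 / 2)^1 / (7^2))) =147 / 5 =29.40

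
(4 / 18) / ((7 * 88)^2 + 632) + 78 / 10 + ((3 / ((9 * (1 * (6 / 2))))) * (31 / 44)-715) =-16630049639 / 23517945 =-707.12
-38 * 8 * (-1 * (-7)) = -2128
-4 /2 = -2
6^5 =7776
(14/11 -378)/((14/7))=-2072/11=-188.36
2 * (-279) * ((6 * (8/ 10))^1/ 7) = -382.63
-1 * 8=-8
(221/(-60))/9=-221/540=-0.41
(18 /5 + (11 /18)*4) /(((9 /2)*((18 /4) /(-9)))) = -1088 /405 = -2.69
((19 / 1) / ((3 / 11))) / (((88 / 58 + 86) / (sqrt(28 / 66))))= 551 * sqrt(462) / 22842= 0.52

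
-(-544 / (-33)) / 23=-544 / 759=-0.72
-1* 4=-4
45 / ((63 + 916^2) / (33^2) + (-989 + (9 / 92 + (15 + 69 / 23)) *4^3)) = 1127115 / 23539214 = 0.05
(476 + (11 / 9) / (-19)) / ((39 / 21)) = 569695 / 2223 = 256.27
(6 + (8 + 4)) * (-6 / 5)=-108 / 5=-21.60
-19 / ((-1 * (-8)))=-19 / 8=-2.38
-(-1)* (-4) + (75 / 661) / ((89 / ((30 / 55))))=-2588026 / 647119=-4.00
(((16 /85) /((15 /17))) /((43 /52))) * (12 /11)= 0.28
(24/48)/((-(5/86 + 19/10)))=-0.26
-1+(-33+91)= 57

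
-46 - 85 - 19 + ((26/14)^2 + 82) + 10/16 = -25059/392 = -63.93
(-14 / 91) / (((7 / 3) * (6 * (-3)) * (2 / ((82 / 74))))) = 41 / 20202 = 0.00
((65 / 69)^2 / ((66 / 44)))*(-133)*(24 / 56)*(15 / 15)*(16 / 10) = -256880 / 4761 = -53.96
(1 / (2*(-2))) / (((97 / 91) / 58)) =-2639 / 194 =-13.60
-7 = -7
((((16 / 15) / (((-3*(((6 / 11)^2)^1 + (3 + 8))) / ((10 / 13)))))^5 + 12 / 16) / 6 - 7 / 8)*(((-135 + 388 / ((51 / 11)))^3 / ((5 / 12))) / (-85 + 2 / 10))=-16882064675673159464320220906522955715 / 5886379614499593529232044723444776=-2867.99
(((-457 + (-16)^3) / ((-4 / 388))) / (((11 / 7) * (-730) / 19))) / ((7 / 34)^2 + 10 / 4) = -33950710234 / 11800085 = -2877.16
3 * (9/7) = 27/7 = 3.86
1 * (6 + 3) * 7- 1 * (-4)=67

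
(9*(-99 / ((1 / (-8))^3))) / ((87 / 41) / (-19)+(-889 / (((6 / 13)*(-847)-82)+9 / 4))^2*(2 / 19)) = 212877873679680000 / 123121065313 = 1729012.60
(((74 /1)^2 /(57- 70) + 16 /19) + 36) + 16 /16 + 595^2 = 87349478 /247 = 353641.61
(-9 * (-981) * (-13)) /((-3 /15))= 573885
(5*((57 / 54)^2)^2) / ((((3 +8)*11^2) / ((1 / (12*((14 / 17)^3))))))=3201335365 / 4600800787968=0.00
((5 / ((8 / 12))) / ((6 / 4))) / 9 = 5 / 9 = 0.56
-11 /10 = -1.10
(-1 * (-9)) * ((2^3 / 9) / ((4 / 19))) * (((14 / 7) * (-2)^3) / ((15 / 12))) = -2432 / 5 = -486.40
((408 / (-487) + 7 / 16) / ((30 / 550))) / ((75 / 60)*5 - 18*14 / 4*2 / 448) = -343090 / 279051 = -1.23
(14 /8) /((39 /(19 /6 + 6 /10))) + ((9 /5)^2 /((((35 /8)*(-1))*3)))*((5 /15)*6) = -265927 /819000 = -0.32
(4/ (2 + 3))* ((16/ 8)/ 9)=8/ 45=0.18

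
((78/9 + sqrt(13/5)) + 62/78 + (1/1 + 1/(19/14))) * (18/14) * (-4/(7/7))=-99576/1729 - 36 * sqrt(65)/35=-65.88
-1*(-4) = 4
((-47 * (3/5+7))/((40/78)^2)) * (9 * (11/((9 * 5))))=-14940783/5000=-2988.16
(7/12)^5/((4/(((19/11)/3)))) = 319333/32845824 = 0.01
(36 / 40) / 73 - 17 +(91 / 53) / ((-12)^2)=-47289001 / 2785680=-16.98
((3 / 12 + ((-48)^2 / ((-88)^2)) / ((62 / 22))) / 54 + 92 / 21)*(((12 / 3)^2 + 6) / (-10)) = -2262179 / 234360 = -9.65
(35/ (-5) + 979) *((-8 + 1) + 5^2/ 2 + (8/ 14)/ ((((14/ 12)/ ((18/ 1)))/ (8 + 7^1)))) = 6560514/ 49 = 133888.04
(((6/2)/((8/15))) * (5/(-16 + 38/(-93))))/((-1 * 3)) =6975/12208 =0.57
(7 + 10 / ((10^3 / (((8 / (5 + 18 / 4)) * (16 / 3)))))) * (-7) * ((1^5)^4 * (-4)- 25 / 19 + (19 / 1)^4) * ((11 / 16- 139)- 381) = 722865582067643 / 216600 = 3337329557.10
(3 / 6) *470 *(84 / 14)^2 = 8460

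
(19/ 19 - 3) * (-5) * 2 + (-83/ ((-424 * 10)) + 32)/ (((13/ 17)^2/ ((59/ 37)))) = 2845149313/ 26512720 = 107.31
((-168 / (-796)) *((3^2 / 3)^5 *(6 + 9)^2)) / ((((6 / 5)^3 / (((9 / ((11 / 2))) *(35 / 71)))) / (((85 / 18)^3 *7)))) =3970709.23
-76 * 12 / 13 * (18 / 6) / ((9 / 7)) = -2128 / 13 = -163.69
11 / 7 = 1.57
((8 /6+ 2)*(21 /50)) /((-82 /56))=-196 /205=-0.96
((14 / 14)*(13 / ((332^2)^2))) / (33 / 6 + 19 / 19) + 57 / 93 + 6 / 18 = 534570527837 / 564943853184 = 0.95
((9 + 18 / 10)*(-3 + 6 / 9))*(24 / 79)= -3024 / 395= -7.66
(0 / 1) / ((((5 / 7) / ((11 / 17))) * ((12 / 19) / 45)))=0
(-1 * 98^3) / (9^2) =-941192 / 81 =-11619.65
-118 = -118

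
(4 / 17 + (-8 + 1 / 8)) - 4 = -1583 / 136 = -11.64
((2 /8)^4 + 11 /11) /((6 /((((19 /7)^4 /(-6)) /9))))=-33492497 /199148544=-0.17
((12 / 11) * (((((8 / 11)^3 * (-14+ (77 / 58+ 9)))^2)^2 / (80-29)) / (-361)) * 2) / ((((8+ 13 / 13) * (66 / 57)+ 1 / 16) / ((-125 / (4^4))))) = 552533090333884416000 / 25135150181145456334025011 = 0.00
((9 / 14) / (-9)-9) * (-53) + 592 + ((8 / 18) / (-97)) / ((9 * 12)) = 354012835 / 329994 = 1072.79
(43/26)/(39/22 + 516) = 473/148083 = 0.00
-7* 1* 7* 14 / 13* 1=-686 / 13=-52.77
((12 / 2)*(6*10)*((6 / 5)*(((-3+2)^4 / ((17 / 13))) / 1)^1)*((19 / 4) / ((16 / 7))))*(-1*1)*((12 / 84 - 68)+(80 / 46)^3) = 35554606425 / 827356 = 42973.77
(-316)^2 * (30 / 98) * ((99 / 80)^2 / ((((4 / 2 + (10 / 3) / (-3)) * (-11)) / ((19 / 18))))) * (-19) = 6022271673 / 62720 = 96018.36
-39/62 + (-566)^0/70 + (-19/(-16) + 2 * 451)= 15668663/17360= 902.57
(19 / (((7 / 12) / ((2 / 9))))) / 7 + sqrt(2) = 2.45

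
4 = 4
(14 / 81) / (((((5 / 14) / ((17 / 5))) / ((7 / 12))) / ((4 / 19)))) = 23324 / 115425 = 0.20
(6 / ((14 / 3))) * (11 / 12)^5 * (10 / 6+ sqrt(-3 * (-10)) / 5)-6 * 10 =-34031225 / 580608+ 161051 * sqrt(30) / 967680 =-57.70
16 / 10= 8 / 5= 1.60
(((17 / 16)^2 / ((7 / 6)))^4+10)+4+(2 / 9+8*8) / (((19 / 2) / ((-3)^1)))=-198528771583351 / 36737271201792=-5.40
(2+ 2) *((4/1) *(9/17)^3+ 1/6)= 44818/14739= 3.04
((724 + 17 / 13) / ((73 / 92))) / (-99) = -289156 / 31317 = -9.23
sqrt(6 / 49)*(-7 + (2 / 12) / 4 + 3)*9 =-285*sqrt(6) / 56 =-12.47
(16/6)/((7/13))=104/21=4.95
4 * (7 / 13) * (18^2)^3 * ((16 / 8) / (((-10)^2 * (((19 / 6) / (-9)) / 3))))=-77139724032 / 6175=-12492263.00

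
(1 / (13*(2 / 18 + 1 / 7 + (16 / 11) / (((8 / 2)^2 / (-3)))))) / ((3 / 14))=-3234 / 169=-19.14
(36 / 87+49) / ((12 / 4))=1433 / 87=16.47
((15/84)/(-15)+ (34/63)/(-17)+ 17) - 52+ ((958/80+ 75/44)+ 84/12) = -398173/27720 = -14.36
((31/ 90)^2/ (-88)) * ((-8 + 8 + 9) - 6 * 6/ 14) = -961/ 110880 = -0.01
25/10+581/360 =1481/360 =4.11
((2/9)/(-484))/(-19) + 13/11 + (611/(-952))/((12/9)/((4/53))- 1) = 1126059997/984891600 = 1.14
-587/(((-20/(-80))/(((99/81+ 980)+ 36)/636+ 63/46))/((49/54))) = -6325.67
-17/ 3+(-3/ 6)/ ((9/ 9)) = -37/ 6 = -6.17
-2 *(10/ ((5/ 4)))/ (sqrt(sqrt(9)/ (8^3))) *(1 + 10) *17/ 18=-23936 *sqrt(6)/ 27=-2171.52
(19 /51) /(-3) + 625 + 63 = 105245 /153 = 687.88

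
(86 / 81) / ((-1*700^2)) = -43 / 19845000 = -0.00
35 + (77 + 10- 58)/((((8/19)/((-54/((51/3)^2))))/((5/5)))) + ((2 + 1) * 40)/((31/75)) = 11197073/35836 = 312.45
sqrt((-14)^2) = 14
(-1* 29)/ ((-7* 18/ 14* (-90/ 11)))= -319/ 810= -0.39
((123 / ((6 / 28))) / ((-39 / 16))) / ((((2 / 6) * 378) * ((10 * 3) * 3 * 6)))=-164 / 47385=-0.00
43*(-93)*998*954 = -3807415908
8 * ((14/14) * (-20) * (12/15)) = -128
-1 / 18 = -0.06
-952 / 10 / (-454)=238 / 1135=0.21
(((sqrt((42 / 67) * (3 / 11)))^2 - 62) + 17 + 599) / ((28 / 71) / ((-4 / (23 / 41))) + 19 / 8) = 9511378112 / 39813477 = 238.90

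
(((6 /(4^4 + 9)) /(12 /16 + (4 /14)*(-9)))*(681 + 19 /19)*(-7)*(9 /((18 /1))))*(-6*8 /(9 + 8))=-83.78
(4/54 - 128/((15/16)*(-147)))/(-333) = -6634/2202795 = -0.00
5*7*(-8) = -280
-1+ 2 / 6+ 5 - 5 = -2 / 3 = -0.67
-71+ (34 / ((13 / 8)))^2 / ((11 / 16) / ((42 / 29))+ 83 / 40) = 145790807 / 1447823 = 100.70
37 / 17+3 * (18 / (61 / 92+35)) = 12109 / 3281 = 3.69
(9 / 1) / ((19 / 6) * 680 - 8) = 27 / 6436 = 0.00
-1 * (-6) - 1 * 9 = -3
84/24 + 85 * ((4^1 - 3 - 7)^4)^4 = 239794342133763.50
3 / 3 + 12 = 13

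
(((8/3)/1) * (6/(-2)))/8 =-1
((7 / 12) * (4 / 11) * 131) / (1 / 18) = 5502 / 11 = 500.18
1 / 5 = 0.20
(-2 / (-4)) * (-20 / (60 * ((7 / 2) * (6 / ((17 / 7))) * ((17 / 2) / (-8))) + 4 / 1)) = 40 / 2189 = 0.02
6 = 6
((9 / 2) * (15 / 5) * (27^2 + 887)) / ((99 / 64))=155136 / 11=14103.27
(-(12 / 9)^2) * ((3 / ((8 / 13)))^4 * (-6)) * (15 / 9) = 1285245 / 128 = 10040.98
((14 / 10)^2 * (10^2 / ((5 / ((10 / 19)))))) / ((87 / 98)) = 38416 / 1653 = 23.24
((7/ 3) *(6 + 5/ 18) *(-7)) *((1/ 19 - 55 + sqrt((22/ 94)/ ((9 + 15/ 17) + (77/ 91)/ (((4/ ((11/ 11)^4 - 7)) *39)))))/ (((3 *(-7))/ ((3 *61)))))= -48959.77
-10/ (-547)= 10/ 547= 0.02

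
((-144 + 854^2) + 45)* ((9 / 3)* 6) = 13125906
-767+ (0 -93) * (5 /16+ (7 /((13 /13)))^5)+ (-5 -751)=-1564603.06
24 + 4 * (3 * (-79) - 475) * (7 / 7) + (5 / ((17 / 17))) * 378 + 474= -460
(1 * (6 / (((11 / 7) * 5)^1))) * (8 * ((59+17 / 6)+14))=5096 / 11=463.27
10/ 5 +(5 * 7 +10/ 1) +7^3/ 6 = 625/ 6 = 104.17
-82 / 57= -1.44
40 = 40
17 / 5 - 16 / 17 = 209 / 85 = 2.46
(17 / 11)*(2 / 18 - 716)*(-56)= 6133736 / 99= 61956.93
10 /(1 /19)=190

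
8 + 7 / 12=103 / 12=8.58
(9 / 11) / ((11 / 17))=153 / 121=1.26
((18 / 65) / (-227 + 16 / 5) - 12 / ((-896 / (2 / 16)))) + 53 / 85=460861199 / 738599680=0.62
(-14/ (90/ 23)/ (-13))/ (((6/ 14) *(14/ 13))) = 161/ 270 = 0.60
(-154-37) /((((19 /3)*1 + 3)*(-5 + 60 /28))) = 573 /80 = 7.16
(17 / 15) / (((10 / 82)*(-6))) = -697 / 450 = -1.55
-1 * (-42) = 42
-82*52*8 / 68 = -501.65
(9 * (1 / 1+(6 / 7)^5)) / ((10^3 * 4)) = 221247 / 67228000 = 0.00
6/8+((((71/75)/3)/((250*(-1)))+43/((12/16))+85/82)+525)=2694247303/4612500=584.12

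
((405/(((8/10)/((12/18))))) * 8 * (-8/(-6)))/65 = 720/13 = 55.38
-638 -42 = -680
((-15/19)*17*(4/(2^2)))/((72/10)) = -425/228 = -1.86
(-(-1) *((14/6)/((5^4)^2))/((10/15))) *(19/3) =133/2343750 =0.00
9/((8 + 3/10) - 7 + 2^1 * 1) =30/11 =2.73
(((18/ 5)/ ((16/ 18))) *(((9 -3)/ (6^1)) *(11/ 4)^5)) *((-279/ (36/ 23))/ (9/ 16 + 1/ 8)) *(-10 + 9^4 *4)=-11091232464741/ 2560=-4332512681.54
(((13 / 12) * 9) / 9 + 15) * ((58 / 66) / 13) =5597 / 5148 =1.09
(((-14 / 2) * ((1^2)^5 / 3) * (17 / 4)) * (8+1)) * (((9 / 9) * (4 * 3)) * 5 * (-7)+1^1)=149583 / 4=37395.75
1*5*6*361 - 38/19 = 10828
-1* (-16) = 16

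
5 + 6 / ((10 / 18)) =79 / 5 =15.80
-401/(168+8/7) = -2807/1184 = -2.37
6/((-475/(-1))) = 0.01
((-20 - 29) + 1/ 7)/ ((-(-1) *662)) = -171/ 2317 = -0.07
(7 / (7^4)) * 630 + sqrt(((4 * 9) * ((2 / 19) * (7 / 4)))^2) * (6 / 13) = 59274 / 12103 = 4.90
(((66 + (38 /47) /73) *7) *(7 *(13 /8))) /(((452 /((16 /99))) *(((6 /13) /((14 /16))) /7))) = 22975046549 /921182328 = 24.94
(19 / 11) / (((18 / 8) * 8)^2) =19 / 3564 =0.01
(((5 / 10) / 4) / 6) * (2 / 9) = 1 / 216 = 0.00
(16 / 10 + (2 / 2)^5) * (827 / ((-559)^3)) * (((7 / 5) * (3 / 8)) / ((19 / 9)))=-156303 / 51059395400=-0.00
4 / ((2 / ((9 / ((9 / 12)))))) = 24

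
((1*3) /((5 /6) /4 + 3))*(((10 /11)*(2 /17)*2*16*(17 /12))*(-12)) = -46080 /847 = -54.40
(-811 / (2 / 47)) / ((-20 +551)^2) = -38117 / 563922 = -0.07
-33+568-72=463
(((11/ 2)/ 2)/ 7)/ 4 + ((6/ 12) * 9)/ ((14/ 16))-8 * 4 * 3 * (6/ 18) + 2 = -2773/ 112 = -24.76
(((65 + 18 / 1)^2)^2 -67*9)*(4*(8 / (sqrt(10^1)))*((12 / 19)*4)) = 1213233702.54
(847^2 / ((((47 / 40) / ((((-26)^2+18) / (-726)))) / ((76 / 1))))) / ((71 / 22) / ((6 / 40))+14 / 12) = -137596437440 / 70359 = -1955633.78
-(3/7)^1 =-3/7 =-0.43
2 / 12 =1 / 6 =0.17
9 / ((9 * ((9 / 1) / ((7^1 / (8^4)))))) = 7 / 36864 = 0.00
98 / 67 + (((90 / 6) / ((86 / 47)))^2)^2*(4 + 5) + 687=151484596466507 / 3664954672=41333.28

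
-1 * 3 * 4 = -12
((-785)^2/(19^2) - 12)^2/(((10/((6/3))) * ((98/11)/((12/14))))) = 12355630433817/223500515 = 55282.34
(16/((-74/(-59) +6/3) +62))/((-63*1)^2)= 472/7640325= 0.00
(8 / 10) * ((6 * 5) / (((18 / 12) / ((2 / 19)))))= 32 / 19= 1.68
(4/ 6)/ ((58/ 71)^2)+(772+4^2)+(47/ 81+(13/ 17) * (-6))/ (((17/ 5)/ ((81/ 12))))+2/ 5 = 11395721411/ 14582940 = 781.44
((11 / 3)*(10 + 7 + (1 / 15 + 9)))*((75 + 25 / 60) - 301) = -11642807 / 540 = -21560.75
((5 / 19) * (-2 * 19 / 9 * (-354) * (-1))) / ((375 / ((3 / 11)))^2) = -236 / 1134375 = -0.00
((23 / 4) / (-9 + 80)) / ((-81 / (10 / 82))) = -115 / 943164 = -0.00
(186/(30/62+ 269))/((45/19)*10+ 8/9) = 492993/17551754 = 0.03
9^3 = 729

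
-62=-62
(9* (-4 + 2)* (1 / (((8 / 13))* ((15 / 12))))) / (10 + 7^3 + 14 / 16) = -936 / 14155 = -0.07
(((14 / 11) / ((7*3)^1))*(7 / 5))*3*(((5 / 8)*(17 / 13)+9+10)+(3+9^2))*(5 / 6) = 25193 / 1144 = 22.02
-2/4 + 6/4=1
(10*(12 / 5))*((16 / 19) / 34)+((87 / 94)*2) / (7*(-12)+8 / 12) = 2171697 / 3795250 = 0.57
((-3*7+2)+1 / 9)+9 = -89 / 9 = -9.89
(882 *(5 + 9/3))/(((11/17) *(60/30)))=59976/11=5452.36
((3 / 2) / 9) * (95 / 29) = 95 / 174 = 0.55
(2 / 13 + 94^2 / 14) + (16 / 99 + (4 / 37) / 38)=3999250042 / 6333327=631.46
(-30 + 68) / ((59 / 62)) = 39.93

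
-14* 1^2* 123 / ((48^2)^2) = -287 / 884736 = -0.00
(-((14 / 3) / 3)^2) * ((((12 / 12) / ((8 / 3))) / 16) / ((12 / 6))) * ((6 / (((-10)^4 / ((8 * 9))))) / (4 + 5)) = -49 / 360000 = -0.00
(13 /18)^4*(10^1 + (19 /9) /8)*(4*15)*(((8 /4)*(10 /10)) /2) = 105532895 /629856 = 167.55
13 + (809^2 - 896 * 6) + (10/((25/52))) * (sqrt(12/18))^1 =104 * sqrt(6)/15 + 649118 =649134.98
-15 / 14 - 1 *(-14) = 181 / 14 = 12.93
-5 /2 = -2.50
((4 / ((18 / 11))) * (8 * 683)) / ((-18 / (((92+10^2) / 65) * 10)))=-7693312 / 351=-21918.27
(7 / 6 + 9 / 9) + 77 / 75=3.19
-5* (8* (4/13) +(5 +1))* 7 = -3850/13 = -296.15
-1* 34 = -34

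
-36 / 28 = -9 / 7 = -1.29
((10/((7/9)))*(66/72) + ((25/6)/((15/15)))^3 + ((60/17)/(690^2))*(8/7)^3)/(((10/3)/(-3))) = -280246872439/3701518800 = -75.71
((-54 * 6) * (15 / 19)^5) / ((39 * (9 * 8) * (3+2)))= -455625 / 64378574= -0.01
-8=-8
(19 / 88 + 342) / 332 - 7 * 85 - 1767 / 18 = -60664327 / 87648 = -692.14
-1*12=-12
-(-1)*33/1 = 33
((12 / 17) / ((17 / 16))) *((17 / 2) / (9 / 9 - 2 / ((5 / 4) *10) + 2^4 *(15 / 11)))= 8800 / 35309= 0.25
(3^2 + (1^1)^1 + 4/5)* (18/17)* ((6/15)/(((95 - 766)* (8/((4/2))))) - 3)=-9783666/285175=-34.31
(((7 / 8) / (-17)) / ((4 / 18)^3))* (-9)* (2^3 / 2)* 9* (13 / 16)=5373459 / 4352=1234.71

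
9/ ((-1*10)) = -9/ 10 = -0.90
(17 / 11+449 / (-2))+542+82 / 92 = 319.94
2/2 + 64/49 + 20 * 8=162.31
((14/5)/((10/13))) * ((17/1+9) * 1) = 2366/25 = 94.64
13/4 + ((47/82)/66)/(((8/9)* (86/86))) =47045/14432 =3.26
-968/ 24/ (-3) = 121/ 9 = 13.44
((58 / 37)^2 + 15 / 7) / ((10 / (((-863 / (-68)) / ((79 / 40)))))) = 38043629 / 12869969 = 2.96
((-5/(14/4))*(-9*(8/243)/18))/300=2/25515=0.00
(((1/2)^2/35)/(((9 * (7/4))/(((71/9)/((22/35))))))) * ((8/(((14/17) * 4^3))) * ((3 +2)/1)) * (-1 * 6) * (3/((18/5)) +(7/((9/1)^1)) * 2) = -259505/4191264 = -0.06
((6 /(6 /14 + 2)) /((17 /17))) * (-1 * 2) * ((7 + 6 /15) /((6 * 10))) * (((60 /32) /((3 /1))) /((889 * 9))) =-37 /777240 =-0.00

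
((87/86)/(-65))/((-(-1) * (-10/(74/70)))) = 3219/1956500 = 0.00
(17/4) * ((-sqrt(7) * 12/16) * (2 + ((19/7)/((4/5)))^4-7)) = -3997244595 * sqrt(7)/9834496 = -1075.37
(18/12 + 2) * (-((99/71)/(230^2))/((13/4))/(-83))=693/2026308050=0.00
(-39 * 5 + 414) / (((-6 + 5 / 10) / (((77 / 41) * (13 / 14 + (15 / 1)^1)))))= -1191.15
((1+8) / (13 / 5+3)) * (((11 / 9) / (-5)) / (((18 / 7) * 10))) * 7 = -77 / 720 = -0.11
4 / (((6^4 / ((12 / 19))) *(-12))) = -1 / 6156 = -0.00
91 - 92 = -1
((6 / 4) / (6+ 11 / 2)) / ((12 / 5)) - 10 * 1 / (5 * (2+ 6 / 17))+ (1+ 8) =1887 / 230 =8.20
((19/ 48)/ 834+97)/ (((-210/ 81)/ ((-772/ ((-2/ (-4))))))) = 2248328217/ 38920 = 57767.94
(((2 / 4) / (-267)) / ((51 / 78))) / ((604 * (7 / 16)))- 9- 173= -873185638 / 4797723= -182.00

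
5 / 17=0.29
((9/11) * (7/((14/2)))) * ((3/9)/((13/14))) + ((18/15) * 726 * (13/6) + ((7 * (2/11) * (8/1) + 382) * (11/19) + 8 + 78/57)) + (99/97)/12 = 2124.40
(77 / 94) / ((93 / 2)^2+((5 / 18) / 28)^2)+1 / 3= 25843906535 / 77443703061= 0.33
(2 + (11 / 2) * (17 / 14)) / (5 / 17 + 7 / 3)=12393 / 3752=3.30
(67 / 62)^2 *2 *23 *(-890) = -47809.48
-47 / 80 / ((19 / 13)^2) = -7943 / 28880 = -0.28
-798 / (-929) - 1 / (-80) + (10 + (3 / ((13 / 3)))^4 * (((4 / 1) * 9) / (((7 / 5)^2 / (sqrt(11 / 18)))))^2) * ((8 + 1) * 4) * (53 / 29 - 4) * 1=-94697686875407477 / 21114034563440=-4485.06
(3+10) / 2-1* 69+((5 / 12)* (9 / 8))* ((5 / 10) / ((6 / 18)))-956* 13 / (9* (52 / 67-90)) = -79747823 / 1721664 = -46.32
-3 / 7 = -0.43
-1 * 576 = -576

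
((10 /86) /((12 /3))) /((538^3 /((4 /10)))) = 1 /13391994992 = 0.00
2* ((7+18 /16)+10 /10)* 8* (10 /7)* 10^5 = 146000000 /7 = 20857142.86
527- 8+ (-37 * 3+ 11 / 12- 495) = -86.08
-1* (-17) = 17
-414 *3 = -1242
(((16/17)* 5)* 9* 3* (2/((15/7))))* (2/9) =26.35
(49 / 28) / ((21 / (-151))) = -12.58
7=7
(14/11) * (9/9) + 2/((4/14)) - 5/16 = 1401/176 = 7.96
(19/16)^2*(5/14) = 1805/3584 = 0.50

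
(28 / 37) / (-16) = -7 / 148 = -0.05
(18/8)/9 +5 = 21/4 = 5.25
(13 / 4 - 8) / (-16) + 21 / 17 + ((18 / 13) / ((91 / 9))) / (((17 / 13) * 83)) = 12601219 / 8217664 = 1.53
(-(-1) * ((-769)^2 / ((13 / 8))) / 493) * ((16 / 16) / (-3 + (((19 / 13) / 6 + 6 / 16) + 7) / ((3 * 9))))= -3065615424 / 11287235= -271.60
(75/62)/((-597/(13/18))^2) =4225/2386514664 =0.00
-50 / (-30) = 5 / 3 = 1.67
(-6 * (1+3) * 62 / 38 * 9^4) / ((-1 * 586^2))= 1220346 / 1631131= 0.75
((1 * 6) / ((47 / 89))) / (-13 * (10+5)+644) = 534 / 21103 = 0.03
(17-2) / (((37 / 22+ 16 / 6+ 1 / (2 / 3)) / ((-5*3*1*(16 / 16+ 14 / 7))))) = -22275 / 193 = -115.41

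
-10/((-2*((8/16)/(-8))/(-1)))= 80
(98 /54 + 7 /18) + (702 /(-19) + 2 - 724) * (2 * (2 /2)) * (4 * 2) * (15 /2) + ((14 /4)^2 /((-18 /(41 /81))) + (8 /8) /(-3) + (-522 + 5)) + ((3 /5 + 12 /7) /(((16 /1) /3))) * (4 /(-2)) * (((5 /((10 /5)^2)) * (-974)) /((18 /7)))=-40413119021 /443232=-91178.25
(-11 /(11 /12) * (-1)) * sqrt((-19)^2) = 228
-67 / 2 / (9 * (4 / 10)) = -335 / 36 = -9.31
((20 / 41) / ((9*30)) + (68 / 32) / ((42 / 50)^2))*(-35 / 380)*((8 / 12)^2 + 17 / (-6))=56229337 / 84805056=0.66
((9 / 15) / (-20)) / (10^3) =-3 / 100000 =-0.00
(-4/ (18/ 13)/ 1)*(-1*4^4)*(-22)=-146432/ 9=-16270.22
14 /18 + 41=376 /9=41.78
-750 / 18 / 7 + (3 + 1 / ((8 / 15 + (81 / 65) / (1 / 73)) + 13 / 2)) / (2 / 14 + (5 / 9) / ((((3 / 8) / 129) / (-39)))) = -747830270498 / 125626961397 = -5.95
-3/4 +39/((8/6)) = 57/2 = 28.50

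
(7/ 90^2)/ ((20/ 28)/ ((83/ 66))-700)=-4067/ 3291597000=-0.00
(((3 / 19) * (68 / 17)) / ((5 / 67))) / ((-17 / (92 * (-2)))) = 147936 / 1615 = 91.60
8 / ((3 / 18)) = 48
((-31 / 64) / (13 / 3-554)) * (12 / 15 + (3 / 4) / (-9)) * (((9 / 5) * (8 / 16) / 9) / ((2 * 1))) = 1333 / 42214400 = 0.00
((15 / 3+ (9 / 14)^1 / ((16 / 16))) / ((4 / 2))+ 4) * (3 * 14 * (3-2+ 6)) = 4011 / 2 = 2005.50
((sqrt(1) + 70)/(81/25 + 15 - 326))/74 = -1775/569356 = -0.00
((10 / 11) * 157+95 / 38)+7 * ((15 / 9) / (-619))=5932345 / 40854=145.21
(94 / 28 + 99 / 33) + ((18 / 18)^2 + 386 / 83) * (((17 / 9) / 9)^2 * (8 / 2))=56056403 / 7623882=7.35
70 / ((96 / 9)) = 105 / 16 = 6.56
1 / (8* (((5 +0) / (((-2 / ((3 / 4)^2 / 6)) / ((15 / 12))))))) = -32 / 75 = -0.43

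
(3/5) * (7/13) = 21/65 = 0.32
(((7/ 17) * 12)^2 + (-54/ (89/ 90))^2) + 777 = 8660639289/ 2289169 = 3783.31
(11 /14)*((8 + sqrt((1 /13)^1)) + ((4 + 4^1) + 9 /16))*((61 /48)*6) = 671*sqrt(13) /1456 + 177815 /1792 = 100.89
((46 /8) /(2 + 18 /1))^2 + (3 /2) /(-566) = 144907 /1811200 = 0.08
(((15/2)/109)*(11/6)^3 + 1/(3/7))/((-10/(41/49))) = -1774439/7691040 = -0.23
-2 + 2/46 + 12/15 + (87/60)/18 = -8909/8280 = -1.08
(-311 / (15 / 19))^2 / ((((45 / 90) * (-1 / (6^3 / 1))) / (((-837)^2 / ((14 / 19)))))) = -11154336413133384 / 175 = -63739065217905.05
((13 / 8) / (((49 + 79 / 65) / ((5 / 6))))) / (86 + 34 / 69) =97175 / 311672832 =0.00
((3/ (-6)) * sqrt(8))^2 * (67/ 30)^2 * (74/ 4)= 166093/ 900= 184.55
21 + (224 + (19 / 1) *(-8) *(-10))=1765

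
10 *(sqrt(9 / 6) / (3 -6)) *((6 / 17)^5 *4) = -51840 *sqrt(6) / 1419857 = -0.09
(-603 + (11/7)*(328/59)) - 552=-473407/413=-1146.26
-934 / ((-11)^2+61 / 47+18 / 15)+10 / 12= -6.73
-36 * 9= -324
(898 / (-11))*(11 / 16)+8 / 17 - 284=-46193 / 136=-339.65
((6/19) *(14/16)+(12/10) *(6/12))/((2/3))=999/760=1.31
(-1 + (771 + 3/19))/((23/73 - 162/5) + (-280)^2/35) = 5341045/15311891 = 0.35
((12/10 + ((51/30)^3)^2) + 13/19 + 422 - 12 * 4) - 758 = -6801586189/19000000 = -357.98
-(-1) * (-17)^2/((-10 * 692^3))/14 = -289/46392344320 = -0.00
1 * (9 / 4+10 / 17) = 2.84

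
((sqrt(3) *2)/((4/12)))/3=2 *sqrt(3)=3.46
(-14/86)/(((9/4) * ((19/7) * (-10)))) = 98/36765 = 0.00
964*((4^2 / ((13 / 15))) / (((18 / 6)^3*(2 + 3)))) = 15424 / 117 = 131.83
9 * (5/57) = 15/19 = 0.79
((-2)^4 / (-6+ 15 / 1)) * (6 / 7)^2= 64 / 49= 1.31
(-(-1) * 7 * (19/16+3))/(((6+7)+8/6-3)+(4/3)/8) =2.55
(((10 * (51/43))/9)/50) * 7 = 119/645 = 0.18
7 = 7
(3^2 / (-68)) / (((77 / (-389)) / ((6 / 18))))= 1167 / 5236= 0.22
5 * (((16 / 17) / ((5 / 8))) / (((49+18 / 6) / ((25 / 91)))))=800 / 20111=0.04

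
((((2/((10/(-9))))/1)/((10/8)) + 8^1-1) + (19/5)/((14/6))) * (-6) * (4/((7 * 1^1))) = -24.65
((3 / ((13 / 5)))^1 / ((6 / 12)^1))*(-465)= -13950 / 13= -1073.08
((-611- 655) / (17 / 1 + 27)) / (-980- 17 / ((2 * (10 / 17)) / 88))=3165 / 247676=0.01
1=1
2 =2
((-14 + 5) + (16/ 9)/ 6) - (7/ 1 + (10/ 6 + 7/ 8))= -18.25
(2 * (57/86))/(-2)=-57/86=-0.66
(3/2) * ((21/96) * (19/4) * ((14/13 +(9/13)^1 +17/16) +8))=898947/53248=16.88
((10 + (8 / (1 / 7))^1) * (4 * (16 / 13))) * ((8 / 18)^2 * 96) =720896 / 117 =6161.50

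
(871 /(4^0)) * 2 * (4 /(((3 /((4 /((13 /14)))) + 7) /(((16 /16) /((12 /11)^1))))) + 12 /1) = 28101944 /1293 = 21733.91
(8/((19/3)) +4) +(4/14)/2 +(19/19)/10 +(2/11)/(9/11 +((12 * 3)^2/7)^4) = 45449773307986507/8254567594964250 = 5.51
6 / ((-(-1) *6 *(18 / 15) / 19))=95 / 6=15.83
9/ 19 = 0.47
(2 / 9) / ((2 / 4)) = 4 / 9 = 0.44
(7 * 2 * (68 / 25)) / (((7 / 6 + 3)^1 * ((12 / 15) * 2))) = 5.71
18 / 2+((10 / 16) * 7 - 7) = 51 / 8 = 6.38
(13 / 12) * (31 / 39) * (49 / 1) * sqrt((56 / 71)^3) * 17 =723044 * sqrt(994) / 45369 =502.46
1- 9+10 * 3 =22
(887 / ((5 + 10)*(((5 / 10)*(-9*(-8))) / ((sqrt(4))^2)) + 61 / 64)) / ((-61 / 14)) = -113536 / 75823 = -1.50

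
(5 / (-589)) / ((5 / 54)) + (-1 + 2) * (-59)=-34805 / 589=-59.09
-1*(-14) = 14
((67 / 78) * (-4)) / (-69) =134 / 2691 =0.05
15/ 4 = 3.75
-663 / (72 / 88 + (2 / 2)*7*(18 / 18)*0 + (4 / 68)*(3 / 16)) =-661232 / 827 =-799.56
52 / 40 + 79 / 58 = 386 / 145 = 2.66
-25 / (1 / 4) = -100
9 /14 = 0.64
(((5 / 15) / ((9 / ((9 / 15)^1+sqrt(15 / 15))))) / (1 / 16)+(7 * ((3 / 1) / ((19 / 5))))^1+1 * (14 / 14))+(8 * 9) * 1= 203852 / 2565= 79.47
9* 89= 801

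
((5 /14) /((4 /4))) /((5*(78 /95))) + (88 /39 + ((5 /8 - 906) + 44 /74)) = -24308043 /26936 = -902.44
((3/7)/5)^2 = 9/1225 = 0.01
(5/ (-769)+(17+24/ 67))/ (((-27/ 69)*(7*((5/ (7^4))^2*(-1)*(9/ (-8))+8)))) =-45157115903648/ 57027844427241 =-0.79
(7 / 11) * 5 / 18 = 35 / 198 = 0.18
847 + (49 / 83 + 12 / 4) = 70599 / 83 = 850.59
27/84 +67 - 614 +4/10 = -76479/140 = -546.28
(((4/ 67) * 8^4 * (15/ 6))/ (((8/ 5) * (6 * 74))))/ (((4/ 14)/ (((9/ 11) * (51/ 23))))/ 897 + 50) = 66830400/ 3882964297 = 0.02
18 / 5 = 3.60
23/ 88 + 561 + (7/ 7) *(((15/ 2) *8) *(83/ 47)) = 2759617/ 4136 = 667.22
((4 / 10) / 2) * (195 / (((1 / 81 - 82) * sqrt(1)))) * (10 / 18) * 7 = -12285 / 6641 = -1.85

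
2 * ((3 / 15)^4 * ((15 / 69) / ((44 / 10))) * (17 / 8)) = 17 / 50600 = 0.00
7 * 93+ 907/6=4813/6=802.17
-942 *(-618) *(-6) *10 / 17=-34929360 / 17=-2054668.24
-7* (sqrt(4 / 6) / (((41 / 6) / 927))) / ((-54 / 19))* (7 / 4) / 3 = 95893* sqrt(6) / 1476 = 159.14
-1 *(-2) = 2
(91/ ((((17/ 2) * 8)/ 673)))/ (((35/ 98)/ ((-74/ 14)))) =-2265991/ 170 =-13329.36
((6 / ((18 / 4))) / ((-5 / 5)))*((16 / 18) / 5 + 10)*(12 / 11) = -7328 / 495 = -14.80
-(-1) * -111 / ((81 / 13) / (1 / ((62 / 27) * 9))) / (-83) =0.01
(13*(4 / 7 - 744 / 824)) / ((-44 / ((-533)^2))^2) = -250755281674547 / 1395856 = -179642657.75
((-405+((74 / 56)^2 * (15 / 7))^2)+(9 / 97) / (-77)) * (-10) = 62826018393465 / 16068029824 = 3910.00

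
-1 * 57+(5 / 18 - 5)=-1111 / 18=-61.72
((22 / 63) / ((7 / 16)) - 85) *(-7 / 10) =37133 / 630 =58.94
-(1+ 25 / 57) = -82 / 57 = -1.44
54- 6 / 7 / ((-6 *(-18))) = 6803 / 126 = 53.99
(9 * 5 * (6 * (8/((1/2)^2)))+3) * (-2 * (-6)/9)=11524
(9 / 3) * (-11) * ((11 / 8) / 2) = -363 / 16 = -22.69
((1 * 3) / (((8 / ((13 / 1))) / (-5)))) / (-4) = 195 / 32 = 6.09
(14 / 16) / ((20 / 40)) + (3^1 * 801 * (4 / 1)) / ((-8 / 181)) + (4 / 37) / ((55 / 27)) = -217469.70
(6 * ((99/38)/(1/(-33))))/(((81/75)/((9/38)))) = -81675/722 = -113.12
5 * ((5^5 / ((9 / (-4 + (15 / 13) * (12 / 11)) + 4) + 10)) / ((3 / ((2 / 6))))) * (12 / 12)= 6125000 / 37809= 162.00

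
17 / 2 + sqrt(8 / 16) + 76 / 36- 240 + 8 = -3985 / 18 + sqrt(2) / 2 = -220.68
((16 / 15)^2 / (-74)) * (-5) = 128 / 1665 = 0.08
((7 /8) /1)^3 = 343 /512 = 0.67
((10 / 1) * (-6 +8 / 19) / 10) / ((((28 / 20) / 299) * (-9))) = 158470 / 1197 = 132.39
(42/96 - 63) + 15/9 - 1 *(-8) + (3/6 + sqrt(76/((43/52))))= -42.81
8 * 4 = 32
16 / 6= 8 / 3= 2.67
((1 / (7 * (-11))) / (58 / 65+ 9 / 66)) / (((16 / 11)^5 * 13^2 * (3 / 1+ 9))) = -805255 / 842180591616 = -0.00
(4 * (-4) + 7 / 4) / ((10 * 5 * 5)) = -57 / 1000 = -0.06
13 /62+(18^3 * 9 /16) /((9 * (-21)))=-3721 /217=-17.15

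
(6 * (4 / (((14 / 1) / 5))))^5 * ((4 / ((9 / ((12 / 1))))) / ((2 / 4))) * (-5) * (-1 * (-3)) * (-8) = 995328000000 / 16807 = 59221038.85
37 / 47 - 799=-37516 / 47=-798.21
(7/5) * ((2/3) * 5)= 14/3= 4.67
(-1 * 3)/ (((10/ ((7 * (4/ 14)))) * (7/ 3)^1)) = -0.26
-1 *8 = -8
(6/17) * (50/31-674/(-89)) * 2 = 304128/46903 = 6.48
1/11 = 0.09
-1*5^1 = -5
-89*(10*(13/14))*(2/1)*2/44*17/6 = -98345/462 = -212.87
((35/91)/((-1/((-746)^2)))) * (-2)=5565160/13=428089.23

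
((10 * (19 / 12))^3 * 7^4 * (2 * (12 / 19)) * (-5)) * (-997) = 60011160902.78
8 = 8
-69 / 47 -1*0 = -69 / 47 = -1.47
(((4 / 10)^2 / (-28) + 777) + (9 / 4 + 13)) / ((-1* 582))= -184857 / 135800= -1.36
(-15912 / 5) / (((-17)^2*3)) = -312 / 85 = -3.67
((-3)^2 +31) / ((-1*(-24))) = 1.67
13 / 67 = 0.19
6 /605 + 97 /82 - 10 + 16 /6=-913889 /148830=-6.14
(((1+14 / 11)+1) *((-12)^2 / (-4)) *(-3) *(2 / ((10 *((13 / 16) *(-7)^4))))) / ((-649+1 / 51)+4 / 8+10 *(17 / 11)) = -6345216 / 110845946575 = -0.00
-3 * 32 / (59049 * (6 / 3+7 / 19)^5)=-79235168 / 3632067084375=-0.00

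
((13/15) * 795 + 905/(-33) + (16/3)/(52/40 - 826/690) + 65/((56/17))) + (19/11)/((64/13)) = 769917773/1049664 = 733.49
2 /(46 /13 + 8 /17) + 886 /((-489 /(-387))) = 50668265 /72209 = 701.69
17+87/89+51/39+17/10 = 242799/11570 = 20.99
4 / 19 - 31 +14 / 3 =-26.12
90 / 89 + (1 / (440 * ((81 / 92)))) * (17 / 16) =12865199 / 12687840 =1.01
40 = 40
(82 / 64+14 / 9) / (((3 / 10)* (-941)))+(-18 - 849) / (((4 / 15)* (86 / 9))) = -5947700285 / 17480016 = -340.26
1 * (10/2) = 5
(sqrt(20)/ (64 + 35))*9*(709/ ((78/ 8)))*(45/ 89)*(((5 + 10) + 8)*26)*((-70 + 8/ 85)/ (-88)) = 581377164*sqrt(5)/ 183073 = 7100.99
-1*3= -3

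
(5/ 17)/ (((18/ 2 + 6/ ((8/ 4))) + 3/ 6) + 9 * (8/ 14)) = 70/ 4199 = 0.02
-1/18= -0.06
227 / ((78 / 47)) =10669 / 78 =136.78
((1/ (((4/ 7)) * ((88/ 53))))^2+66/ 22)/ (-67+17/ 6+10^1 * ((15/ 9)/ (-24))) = -4584177/ 72328960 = -0.06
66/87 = 22/29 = 0.76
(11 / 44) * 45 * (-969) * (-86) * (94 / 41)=2149407.44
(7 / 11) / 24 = 7 / 264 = 0.03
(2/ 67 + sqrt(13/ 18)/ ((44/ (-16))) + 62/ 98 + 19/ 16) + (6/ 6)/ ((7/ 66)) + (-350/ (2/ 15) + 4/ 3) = -411670565/ 157584 - 2 *sqrt(26)/ 33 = -2612.70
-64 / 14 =-32 / 7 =-4.57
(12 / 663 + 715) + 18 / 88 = 6954825 / 9724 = 715.22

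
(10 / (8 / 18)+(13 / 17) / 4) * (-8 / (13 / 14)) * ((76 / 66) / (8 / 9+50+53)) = -4925256 / 2272985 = -2.17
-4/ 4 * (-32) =32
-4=-4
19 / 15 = 1.27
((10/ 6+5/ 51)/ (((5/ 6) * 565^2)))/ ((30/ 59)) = 354/ 27134125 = 0.00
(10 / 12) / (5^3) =0.01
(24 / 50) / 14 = 6 / 175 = 0.03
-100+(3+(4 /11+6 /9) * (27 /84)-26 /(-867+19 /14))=-180359497 /1866326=-96.64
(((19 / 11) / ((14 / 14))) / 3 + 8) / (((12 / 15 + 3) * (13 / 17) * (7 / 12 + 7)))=96220 / 247247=0.39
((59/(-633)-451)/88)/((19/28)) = -999397/132297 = -7.55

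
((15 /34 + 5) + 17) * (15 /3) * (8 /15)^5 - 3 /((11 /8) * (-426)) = 4.85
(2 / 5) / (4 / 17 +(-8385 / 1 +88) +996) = -34 / 620565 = -0.00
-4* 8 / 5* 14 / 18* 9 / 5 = -224 / 25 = -8.96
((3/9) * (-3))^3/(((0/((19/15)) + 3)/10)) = -10/3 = -3.33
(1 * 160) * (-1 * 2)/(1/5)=-1600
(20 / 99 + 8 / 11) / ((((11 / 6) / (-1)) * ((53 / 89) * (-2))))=8188 / 19239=0.43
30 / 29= 1.03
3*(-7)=-21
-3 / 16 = -0.19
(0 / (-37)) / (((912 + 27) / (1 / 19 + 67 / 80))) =0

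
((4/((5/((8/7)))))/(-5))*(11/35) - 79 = -484227/6125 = -79.06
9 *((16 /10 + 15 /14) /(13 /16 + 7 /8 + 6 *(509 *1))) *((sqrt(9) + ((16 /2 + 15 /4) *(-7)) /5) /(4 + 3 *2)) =-150909 /14259875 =-0.01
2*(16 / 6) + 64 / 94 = 848 / 141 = 6.01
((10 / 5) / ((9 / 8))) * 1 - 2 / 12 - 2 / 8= 49 / 36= 1.36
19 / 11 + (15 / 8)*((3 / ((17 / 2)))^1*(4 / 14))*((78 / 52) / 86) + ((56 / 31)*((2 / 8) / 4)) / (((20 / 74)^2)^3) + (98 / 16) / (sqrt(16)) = 1022302378496181 / 3489794000000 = 292.94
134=134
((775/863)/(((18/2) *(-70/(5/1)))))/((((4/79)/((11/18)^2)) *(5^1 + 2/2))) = -7408225/845546688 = -0.01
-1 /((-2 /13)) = 13 /2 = 6.50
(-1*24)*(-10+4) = 144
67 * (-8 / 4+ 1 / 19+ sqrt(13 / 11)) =-2479 / 19+ 67 * sqrt(143) / 11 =-57.64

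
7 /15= 0.47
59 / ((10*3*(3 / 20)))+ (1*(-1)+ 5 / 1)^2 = 262 / 9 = 29.11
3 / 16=0.19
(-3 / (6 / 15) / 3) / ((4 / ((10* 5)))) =-125 / 4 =-31.25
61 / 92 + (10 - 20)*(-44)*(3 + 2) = 202461 / 92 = 2200.66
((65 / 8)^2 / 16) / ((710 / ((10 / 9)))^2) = 4225 / 418120704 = 0.00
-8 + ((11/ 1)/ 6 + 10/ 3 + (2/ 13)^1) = -209/ 78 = -2.68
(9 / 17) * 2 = 18 / 17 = 1.06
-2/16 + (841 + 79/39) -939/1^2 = -29983/312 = -96.10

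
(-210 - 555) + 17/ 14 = -10693/ 14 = -763.79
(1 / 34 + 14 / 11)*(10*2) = 4870 / 187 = 26.04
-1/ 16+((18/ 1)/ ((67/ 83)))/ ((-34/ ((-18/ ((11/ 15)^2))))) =48267781/ 2205104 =21.89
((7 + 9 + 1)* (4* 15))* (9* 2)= 18360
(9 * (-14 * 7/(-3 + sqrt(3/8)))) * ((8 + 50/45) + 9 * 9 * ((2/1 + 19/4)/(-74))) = 224861 * sqrt(6)/5106 + 449722/851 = 636.34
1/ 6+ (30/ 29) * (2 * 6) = 2189/ 174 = 12.58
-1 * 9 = -9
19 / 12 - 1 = 7 / 12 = 0.58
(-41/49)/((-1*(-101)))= -41/4949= -0.01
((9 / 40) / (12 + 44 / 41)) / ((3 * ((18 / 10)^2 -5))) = -615 / 188672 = -0.00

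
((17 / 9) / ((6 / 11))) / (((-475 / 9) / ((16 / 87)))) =-1496 / 123975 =-0.01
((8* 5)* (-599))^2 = 574081600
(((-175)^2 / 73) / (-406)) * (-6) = 13125 / 2117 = 6.20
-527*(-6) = 3162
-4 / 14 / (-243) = 2 / 1701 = 0.00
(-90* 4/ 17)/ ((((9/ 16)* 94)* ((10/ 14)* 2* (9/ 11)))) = -2464/ 7191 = -0.34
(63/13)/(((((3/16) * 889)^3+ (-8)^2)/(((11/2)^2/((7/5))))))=5575680/246614382391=0.00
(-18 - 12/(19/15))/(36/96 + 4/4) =-4176/209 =-19.98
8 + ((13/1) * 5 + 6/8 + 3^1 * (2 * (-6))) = 151/4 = 37.75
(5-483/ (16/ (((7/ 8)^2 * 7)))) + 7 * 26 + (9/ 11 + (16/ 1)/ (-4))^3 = -9538911/ 1362944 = -7.00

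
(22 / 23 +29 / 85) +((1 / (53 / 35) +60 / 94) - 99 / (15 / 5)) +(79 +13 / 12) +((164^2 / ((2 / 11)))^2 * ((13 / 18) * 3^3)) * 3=74809779141962944469 / 58438860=1280137551313.68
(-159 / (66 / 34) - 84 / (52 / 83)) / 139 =-30886 / 19877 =-1.55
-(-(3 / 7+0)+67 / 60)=-289 / 420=-0.69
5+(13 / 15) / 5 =388 / 75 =5.17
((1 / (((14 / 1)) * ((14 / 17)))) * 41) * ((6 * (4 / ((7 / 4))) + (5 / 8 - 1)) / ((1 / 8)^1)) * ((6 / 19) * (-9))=-14057793 / 13034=-1078.55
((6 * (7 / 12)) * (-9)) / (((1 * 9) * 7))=-1 / 2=-0.50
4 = 4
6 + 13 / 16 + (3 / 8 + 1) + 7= 243 / 16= 15.19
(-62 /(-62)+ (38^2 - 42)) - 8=1395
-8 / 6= -4 / 3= -1.33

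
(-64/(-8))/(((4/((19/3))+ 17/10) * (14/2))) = 1520/3101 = 0.49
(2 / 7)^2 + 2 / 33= 230 / 1617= 0.14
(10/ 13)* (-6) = -60/ 13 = -4.62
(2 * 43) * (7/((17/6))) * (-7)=-25284/17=-1487.29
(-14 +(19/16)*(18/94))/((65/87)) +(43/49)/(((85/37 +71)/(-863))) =-23356722679/811945680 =-28.77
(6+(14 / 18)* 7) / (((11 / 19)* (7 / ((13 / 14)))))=25441 / 9702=2.62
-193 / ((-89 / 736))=142048 / 89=1596.04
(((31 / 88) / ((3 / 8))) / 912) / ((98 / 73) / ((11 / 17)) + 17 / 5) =11315 / 60140016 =0.00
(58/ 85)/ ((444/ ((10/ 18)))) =29/ 33966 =0.00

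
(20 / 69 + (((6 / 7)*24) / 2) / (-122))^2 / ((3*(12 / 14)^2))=9168784 / 478323387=0.02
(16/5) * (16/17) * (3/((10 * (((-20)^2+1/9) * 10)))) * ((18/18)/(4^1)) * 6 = 2592/7652125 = 0.00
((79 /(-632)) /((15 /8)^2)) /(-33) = 8 /7425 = 0.00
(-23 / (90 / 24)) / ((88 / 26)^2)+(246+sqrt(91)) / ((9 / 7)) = 7 * sqrt(91) / 9+461731 / 2420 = 198.22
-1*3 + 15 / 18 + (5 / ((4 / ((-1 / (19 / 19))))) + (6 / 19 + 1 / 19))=-695 / 228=-3.05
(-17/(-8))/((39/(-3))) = -17/104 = -0.16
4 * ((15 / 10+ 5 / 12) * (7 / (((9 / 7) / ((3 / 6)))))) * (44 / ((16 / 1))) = 12397 / 216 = 57.39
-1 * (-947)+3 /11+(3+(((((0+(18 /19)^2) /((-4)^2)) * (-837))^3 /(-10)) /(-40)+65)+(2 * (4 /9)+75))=99251747307853273 /119233080806400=832.42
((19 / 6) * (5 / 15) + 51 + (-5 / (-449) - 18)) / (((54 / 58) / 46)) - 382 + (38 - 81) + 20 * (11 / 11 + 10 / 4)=1328.15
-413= -413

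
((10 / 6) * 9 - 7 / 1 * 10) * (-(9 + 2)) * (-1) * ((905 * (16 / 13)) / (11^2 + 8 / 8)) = -4380200 / 793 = -5523.58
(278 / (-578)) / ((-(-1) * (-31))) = 139 / 8959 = 0.02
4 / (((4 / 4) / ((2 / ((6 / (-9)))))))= -12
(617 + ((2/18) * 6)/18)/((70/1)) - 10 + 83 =2209/27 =81.81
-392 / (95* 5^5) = -392 / 296875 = -0.00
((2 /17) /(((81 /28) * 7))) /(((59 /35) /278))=77840 /81243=0.96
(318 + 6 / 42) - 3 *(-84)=3991 / 7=570.14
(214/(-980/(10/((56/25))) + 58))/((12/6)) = -0.66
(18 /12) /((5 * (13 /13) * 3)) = 1 /10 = 0.10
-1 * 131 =-131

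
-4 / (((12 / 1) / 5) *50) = -1 / 30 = -0.03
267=267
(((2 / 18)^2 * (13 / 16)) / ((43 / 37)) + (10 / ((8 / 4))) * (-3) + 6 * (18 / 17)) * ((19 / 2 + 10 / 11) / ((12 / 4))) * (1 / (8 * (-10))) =1874099131 / 5002145280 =0.37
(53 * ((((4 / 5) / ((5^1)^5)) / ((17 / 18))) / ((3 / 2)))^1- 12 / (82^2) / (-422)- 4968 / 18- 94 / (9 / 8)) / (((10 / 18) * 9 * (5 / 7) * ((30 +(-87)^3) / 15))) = 4268193413349971 / 1861136998280156250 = 0.00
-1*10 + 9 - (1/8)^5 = -32769/32768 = -1.00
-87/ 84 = -29/ 28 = -1.04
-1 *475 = -475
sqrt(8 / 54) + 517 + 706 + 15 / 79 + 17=2 *sqrt(3) / 9 + 97975 / 79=1240.57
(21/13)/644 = 3/1196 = 0.00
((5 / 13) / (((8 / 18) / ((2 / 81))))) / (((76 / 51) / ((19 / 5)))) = 17 / 312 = 0.05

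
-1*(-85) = 85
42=42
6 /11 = 0.55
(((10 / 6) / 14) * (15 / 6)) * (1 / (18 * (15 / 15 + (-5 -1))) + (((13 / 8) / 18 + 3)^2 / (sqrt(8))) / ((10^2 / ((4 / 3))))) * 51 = -85 / 504 + 3366425 * sqrt(2) / 6967296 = 0.51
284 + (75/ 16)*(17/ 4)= 19451/ 64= 303.92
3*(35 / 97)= 105 / 97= 1.08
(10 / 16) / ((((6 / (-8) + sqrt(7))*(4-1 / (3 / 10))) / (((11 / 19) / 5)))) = 99 / 7828 + 33*sqrt(7) / 1957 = 0.06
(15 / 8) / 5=3 / 8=0.38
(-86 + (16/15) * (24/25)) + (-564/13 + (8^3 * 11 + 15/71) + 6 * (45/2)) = 650582394/115375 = 5638.85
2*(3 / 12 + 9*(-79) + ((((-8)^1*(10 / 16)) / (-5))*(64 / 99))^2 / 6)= -83584537 / 58806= -1421.36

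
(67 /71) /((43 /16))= 1072 /3053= 0.35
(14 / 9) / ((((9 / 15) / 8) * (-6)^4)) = 35 / 2187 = 0.02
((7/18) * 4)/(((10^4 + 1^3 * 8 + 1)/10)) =140/90081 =0.00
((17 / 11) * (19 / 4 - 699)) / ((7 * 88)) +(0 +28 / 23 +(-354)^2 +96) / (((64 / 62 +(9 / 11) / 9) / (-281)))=-7491439166041617 / 238759136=-31376555.02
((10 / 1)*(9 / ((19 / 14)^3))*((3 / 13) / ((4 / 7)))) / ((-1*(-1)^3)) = 1296540 / 89167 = 14.54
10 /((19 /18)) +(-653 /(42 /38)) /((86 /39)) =-2956169 /11438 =-258.45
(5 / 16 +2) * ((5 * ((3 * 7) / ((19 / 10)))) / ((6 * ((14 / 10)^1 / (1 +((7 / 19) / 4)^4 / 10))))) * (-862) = -133007612386675 / 10142101504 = -13114.40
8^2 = 64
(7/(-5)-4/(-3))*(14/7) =-0.13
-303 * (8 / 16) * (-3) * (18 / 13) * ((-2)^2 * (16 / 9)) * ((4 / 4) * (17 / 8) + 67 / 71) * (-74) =-937957104 / 923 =-1016204.88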